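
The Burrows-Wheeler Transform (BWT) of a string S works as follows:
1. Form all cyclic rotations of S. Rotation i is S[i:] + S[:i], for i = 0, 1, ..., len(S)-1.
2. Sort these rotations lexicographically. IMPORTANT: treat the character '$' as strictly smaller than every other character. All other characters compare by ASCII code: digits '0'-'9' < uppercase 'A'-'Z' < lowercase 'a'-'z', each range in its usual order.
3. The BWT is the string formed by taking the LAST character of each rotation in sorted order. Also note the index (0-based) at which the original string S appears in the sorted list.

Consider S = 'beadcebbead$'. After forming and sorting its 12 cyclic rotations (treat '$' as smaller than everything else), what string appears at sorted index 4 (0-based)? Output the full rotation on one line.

All 12 rotations (rotation i = S[i:]+S[:i]):
  rot[0] = beadcebbead$
  rot[1] = eadcebbead$b
  rot[2] = adcebbead$be
  rot[3] = dcebbead$bea
  rot[4] = cebbead$bead
  rot[5] = ebbead$beadc
  rot[6] = bbead$beadce
  rot[7] = bead$beadceb
  rot[8] = ead$beadcebb
  rot[9] = ad$beadcebbe
  rot[10] = d$beadcebbea
  rot[11] = $beadcebbead
Sorted (with $ < everything):
  sorted[0] = $beadcebbead
  sorted[1] = ad$beadcebbe
  sorted[2] = adcebbead$be
  sorted[3] = bbead$beadce
  sorted[4] = bead$beadceb
  sorted[5] = beadcebbead$
  sorted[6] = cebbead$bead
  sorted[7] = d$beadcebbea
  sorted[8] = dcebbead$bea
  sorted[9] = ead$beadcebb
  sorted[10] = eadcebbead$b
  sorted[11] = ebbead$beadc
sorted[4] = bead$beadceb

Answer: bead$beadceb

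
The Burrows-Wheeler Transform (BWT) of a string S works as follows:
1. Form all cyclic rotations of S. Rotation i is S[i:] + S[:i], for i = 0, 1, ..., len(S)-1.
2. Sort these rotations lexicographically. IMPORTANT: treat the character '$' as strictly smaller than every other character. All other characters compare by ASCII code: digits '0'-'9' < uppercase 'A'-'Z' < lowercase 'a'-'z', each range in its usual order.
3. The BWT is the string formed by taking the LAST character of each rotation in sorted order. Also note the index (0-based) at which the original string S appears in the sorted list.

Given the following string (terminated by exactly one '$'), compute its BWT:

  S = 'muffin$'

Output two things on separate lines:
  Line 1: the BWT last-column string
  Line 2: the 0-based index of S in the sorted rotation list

Answer: nuff$im
4

Derivation:
All 7 rotations (rotation i = S[i:]+S[:i]):
  rot[0] = muffin$
  rot[1] = uffin$m
  rot[2] = ffin$mu
  rot[3] = fin$muf
  rot[4] = in$muff
  rot[5] = n$muffi
  rot[6] = $muffin
Sorted (with $ < everything):
  sorted[0] = $muffin  (last char: 'n')
  sorted[1] = ffin$mu  (last char: 'u')
  sorted[2] = fin$muf  (last char: 'f')
  sorted[3] = in$muff  (last char: 'f')
  sorted[4] = muffin$  (last char: '$')
  sorted[5] = n$muffi  (last char: 'i')
  sorted[6] = uffin$m  (last char: 'm')
Last column: nuff$im
Original string S is at sorted index 4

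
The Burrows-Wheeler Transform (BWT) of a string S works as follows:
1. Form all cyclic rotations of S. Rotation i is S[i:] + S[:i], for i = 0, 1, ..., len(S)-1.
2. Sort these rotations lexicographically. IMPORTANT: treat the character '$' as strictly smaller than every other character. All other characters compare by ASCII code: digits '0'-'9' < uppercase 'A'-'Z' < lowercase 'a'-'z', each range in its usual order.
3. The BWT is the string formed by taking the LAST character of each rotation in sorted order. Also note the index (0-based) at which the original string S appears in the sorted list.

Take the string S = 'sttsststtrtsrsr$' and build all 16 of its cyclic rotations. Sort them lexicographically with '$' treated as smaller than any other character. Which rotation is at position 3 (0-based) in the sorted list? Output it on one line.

All 16 rotations (rotation i = S[i:]+S[:i]):
  rot[0] = sttsststtrtsrsr$
  rot[1] = ttsststtrtsrsr$s
  rot[2] = tsststtrtsrsr$st
  rot[3] = sststtrtsrsr$stt
  rot[4] = ststtrtsrsr$stts
  rot[5] = tsttrtsrsr$sttss
  rot[6] = sttrtsrsr$sttsst
  rot[7] = ttrtsrsr$sttssts
  rot[8] = trtsrsr$sttsstst
  rot[9] = rtsrsr$sttsststt
  rot[10] = tsrsr$sttsststtr
  rot[11] = srsr$sttsststtrt
  rot[12] = rsr$sttsststtrts
  rot[13] = sr$sttsststtrtsr
  rot[14] = r$sttsststtrtsrs
  rot[15] = $sttsststtrtsrsr
Sorted (with $ < everything):
  sorted[0] = $sttsststtrtsrsr
  sorted[1] = r$sttsststtrtsrs
  sorted[2] = rsr$sttsststtrts
  sorted[3] = rtsrsr$sttsststt
  sorted[4] = sr$sttsststtrtsr
  sorted[5] = srsr$sttsststtrt
  sorted[6] = sststtrtsrsr$stt
  sorted[7] = ststtrtsrsr$stts
  sorted[8] = sttrtsrsr$sttsst
  sorted[9] = sttsststtrtsrsr$
  sorted[10] = trtsrsr$sttsstst
  sorted[11] = tsrsr$sttsststtr
  sorted[12] = tsststtrtsrsr$st
  sorted[13] = tsttrtsrsr$sttss
  sorted[14] = ttrtsrsr$sttssts
  sorted[15] = ttsststtrtsrsr$s
sorted[3] = rtsrsr$sttsststt

Answer: rtsrsr$sttsststt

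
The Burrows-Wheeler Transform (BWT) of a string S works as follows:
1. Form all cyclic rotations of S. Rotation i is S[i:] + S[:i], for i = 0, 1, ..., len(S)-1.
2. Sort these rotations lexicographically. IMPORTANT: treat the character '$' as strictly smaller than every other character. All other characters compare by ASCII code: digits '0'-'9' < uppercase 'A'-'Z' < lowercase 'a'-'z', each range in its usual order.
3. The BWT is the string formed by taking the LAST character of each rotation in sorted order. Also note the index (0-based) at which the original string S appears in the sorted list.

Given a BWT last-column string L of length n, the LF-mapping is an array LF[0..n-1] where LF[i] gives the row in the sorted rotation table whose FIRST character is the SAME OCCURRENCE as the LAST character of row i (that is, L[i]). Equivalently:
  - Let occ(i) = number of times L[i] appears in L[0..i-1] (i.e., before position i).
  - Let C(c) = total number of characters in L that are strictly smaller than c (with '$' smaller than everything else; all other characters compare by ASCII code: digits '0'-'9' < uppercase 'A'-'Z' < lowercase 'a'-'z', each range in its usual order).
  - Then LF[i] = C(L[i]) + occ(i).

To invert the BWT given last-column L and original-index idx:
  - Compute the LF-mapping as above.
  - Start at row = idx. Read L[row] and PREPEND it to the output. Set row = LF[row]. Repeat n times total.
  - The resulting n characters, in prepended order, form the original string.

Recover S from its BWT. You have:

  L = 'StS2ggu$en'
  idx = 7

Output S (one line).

LF mapping: 2 8 3 1 5 6 9 0 4 7
Walk LF starting at row 7, prepending L[row]:
  step 1: row=7, L[7]='$', prepend. Next row=LF[7]=0
  step 2: row=0, L[0]='S', prepend. Next row=LF[0]=2
  step 3: row=2, L[2]='S', prepend. Next row=LF[2]=3
  step 4: row=3, L[3]='2', prepend. Next row=LF[3]=1
  step 5: row=1, L[1]='t', prepend. Next row=LF[1]=8
  step 6: row=8, L[8]='e', prepend. Next row=LF[8]=4
  step 7: row=4, L[4]='g', prepend. Next row=LF[4]=5
  step 8: row=5, L[5]='g', prepend. Next row=LF[5]=6
  step 9: row=6, L[6]='u', prepend. Next row=LF[6]=9
  step 10: row=9, L[9]='n', prepend. Next row=LF[9]=7
Reversed output: nugget2SS$

Answer: nugget2SS$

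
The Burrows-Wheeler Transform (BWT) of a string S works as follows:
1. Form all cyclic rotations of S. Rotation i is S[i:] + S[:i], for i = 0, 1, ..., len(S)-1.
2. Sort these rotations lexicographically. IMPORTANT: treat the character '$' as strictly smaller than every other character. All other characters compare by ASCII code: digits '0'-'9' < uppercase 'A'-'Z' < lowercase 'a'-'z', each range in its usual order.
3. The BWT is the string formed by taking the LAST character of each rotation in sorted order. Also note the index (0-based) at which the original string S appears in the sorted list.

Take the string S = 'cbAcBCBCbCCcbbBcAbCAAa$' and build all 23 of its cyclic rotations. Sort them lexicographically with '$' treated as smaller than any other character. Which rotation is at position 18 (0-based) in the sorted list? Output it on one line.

Answer: bbBcAbCAAa$cbAcBCBCbCCc

Derivation:
All 23 rotations (rotation i = S[i:]+S[:i]):
  rot[0] = cbAcBCBCbCCcbbBcAbCAAa$
  rot[1] = bAcBCBCbCCcbbBcAbCAAa$c
  rot[2] = AcBCBCbCCcbbBcAbCAAa$cb
  rot[3] = cBCBCbCCcbbBcAbCAAa$cbA
  rot[4] = BCBCbCCcbbBcAbCAAa$cbAc
  rot[5] = CBCbCCcbbBcAbCAAa$cbAcB
  rot[6] = BCbCCcbbBcAbCAAa$cbAcBC
  rot[7] = CbCCcbbBcAbCAAa$cbAcBCB
  rot[8] = bCCcbbBcAbCAAa$cbAcBCBC
  rot[9] = CCcbbBcAbCAAa$cbAcBCBCb
  rot[10] = CcbbBcAbCAAa$cbAcBCBCbC
  rot[11] = cbbBcAbCAAa$cbAcBCBCbCC
  rot[12] = bbBcAbCAAa$cbAcBCBCbCCc
  rot[13] = bBcAbCAAa$cbAcBCBCbCCcb
  rot[14] = BcAbCAAa$cbAcBCBCbCCcbb
  rot[15] = cAbCAAa$cbAcBCBCbCCcbbB
  rot[16] = AbCAAa$cbAcBCBCbCCcbbBc
  rot[17] = bCAAa$cbAcBCBCbCCcbbBcA
  rot[18] = CAAa$cbAcBCBCbCCcbbBcAb
  rot[19] = AAa$cbAcBCBCbCCcbbBcAbC
  rot[20] = Aa$cbAcBCBCbCCcbbBcAbCA
  rot[21] = a$cbAcBCBCbCCcbbBcAbCAA
  rot[22] = $cbAcBCBCbCCcbbBcAbCAAa
Sorted (with $ < everything):
  sorted[0] = $cbAcBCBCbCCcbbBcAbCAAa
  sorted[1] = AAa$cbAcBCBCbCCcbbBcAbC
  sorted[2] = Aa$cbAcBCBCbCCcbbBcAbCA
  sorted[3] = AbCAAa$cbAcBCBCbCCcbbBc
  sorted[4] = AcBCBCbCCcbbBcAbCAAa$cb
  sorted[5] = BCBCbCCcbbBcAbCAAa$cbAc
  sorted[6] = BCbCCcbbBcAbCAAa$cbAcBC
  sorted[7] = BcAbCAAa$cbAcBCBCbCCcbb
  sorted[8] = CAAa$cbAcBCBCbCCcbbBcAb
  sorted[9] = CBCbCCcbbBcAbCAAa$cbAcB
  sorted[10] = CCcbbBcAbCAAa$cbAcBCBCb
  sorted[11] = CbCCcbbBcAbCAAa$cbAcBCB
  sorted[12] = CcbbBcAbCAAa$cbAcBCBCbC
  sorted[13] = a$cbAcBCBCbCCcbbBcAbCAA
  sorted[14] = bAcBCBCbCCcbbBcAbCAAa$c
  sorted[15] = bBcAbCAAa$cbAcBCBCbCCcb
  sorted[16] = bCAAa$cbAcBCBCbCCcbbBcA
  sorted[17] = bCCcbbBcAbCAAa$cbAcBCBC
  sorted[18] = bbBcAbCAAa$cbAcBCBCbCCc
  sorted[19] = cAbCAAa$cbAcBCBCbCCcbbB
  sorted[20] = cBCBCbCCcbbBcAbCAAa$cbA
  sorted[21] = cbAcBCBCbCCcbbBcAbCAAa$
  sorted[22] = cbbBcAbCAAa$cbAcBCBCbCC
sorted[18] = bbBcAbCAAa$cbAcBCBCbCCc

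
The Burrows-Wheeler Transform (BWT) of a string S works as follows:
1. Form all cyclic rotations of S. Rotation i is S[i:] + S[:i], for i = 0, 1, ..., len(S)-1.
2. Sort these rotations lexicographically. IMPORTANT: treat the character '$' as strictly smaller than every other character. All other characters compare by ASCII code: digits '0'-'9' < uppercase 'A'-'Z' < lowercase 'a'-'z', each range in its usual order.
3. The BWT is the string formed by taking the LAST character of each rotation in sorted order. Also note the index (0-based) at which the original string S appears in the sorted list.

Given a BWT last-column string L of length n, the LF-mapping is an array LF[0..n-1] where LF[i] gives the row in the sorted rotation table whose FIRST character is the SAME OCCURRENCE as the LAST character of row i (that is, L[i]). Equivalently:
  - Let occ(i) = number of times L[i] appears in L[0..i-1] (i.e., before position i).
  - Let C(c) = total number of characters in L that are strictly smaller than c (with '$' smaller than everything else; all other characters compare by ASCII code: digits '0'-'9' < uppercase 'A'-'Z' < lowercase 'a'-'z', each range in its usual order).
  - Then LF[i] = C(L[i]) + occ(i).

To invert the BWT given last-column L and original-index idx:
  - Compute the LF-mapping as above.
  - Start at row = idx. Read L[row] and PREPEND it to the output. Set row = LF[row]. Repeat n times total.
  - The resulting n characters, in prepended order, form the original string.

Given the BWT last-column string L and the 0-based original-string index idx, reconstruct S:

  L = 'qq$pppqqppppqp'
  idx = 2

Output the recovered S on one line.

LF mapping: 9 10 0 1 2 3 11 12 4 5 6 7 13 8
Walk LF starting at row 2, prepending L[row]:
  step 1: row=2, L[2]='$', prepend. Next row=LF[2]=0
  step 2: row=0, L[0]='q', prepend. Next row=LF[0]=9
  step 3: row=9, L[9]='p', prepend. Next row=LF[9]=5
  step 4: row=5, L[5]='p', prepend. Next row=LF[5]=3
  step 5: row=3, L[3]='p', prepend. Next row=LF[3]=1
  step 6: row=1, L[1]='q', prepend. Next row=LF[1]=10
  step 7: row=10, L[10]='p', prepend. Next row=LF[10]=6
  step 8: row=6, L[6]='q', prepend. Next row=LF[6]=11
  step 9: row=11, L[11]='p', prepend. Next row=LF[11]=7
  step 10: row=7, L[7]='q', prepend. Next row=LF[7]=12
  step 11: row=12, L[12]='q', prepend. Next row=LF[12]=13
  step 12: row=13, L[13]='p', prepend. Next row=LF[13]=8
  step 13: row=8, L[8]='p', prepend. Next row=LF[8]=4
  step 14: row=4, L[4]='p', prepend. Next row=LF[4]=2
Reversed output: pppqqpqpqpppq$

Answer: pppqqpqpqpppq$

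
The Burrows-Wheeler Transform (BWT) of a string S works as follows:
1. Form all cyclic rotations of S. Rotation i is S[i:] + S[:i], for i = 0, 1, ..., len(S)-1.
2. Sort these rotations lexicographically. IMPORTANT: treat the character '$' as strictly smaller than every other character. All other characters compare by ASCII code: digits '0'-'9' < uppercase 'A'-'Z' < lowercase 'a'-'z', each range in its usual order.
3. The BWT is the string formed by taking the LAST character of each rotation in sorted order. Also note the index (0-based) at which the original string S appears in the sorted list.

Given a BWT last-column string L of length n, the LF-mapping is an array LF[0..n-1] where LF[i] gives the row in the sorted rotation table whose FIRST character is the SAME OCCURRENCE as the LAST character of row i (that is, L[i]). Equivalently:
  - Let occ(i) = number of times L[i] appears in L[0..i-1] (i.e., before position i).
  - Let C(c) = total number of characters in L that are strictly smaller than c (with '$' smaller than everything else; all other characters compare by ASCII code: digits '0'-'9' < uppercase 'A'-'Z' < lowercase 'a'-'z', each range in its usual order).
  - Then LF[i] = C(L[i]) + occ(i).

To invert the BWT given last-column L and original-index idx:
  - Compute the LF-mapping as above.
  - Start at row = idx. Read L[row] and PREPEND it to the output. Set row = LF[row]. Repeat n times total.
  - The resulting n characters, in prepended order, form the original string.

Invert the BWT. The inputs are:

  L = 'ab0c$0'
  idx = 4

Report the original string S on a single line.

Answer: b00ca$

Derivation:
LF mapping: 3 4 1 5 0 2
Walk LF starting at row 4, prepending L[row]:
  step 1: row=4, L[4]='$', prepend. Next row=LF[4]=0
  step 2: row=0, L[0]='a', prepend. Next row=LF[0]=3
  step 3: row=3, L[3]='c', prepend. Next row=LF[3]=5
  step 4: row=5, L[5]='0', prepend. Next row=LF[5]=2
  step 5: row=2, L[2]='0', prepend. Next row=LF[2]=1
  step 6: row=1, L[1]='b', prepend. Next row=LF[1]=4
Reversed output: b00ca$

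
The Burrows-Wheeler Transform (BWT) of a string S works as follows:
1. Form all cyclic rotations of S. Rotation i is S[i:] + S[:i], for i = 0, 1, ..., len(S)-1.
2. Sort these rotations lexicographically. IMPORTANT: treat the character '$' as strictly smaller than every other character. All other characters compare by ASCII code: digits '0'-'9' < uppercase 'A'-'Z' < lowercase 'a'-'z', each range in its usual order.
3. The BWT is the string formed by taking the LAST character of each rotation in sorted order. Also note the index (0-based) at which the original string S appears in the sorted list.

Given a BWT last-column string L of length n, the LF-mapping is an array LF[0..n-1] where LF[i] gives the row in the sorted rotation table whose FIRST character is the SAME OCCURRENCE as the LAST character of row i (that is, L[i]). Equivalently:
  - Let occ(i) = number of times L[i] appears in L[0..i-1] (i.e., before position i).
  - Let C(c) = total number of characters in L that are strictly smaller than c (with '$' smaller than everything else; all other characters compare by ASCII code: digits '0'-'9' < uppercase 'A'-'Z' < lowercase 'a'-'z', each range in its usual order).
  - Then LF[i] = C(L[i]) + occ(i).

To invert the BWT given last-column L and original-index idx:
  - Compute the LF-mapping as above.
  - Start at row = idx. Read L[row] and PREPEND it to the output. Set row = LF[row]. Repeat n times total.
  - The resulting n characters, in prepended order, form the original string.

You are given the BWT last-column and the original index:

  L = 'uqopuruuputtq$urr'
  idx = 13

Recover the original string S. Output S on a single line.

LF mapping: 11 4 1 2 12 6 13 14 3 15 9 10 5 0 16 7 8
Walk LF starting at row 13, prepending L[row]:
  step 1: row=13, L[13]='$', prepend. Next row=LF[13]=0
  step 2: row=0, L[0]='u', prepend. Next row=LF[0]=11
  step 3: row=11, L[11]='t', prepend. Next row=LF[11]=10
  step 4: row=10, L[10]='t', prepend. Next row=LF[10]=9
  step 5: row=9, L[9]='u', prepend. Next row=LF[9]=15
  step 6: row=15, L[15]='r', prepend. Next row=LF[15]=7
  step 7: row=7, L[7]='u', prepend. Next row=LF[7]=14
  step 8: row=14, L[14]='u', prepend. Next row=LF[14]=16
  step 9: row=16, L[16]='r', prepend. Next row=LF[16]=8
  step 10: row=8, L[8]='p', prepend. Next row=LF[8]=3
  step 11: row=3, L[3]='p', prepend. Next row=LF[3]=2
  step 12: row=2, L[2]='o', prepend. Next row=LF[2]=1
  step 13: row=1, L[1]='q', prepend. Next row=LF[1]=4
  step 14: row=4, L[4]='u', prepend. Next row=LF[4]=12
  step 15: row=12, L[12]='q', prepend. Next row=LF[12]=5
  step 16: row=5, L[5]='r', prepend. Next row=LF[5]=6
  step 17: row=6, L[6]='u', prepend. Next row=LF[6]=13
Reversed output: urquqoppruuruttu$

Answer: urquqoppruuruttu$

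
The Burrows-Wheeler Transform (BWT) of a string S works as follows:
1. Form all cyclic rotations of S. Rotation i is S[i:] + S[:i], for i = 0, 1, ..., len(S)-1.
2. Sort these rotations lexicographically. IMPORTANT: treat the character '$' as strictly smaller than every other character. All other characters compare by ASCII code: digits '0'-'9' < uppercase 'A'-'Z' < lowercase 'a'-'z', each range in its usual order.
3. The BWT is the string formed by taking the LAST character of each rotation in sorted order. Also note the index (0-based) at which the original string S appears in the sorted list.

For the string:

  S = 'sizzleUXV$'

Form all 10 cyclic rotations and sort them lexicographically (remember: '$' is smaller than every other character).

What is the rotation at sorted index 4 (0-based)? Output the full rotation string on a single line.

All 10 rotations (rotation i = S[i:]+S[:i]):
  rot[0] = sizzleUXV$
  rot[1] = izzleUXV$s
  rot[2] = zzleUXV$si
  rot[3] = zleUXV$siz
  rot[4] = leUXV$sizz
  rot[5] = eUXV$sizzl
  rot[6] = UXV$sizzle
  rot[7] = XV$sizzleU
  rot[8] = V$sizzleUX
  rot[9] = $sizzleUXV
Sorted (with $ < everything):
  sorted[0] = $sizzleUXV
  sorted[1] = UXV$sizzle
  sorted[2] = V$sizzleUX
  sorted[3] = XV$sizzleU
  sorted[4] = eUXV$sizzl
  sorted[5] = izzleUXV$s
  sorted[6] = leUXV$sizz
  sorted[7] = sizzleUXV$
  sorted[8] = zleUXV$siz
  sorted[9] = zzleUXV$si
sorted[4] = eUXV$sizzl

Answer: eUXV$sizzl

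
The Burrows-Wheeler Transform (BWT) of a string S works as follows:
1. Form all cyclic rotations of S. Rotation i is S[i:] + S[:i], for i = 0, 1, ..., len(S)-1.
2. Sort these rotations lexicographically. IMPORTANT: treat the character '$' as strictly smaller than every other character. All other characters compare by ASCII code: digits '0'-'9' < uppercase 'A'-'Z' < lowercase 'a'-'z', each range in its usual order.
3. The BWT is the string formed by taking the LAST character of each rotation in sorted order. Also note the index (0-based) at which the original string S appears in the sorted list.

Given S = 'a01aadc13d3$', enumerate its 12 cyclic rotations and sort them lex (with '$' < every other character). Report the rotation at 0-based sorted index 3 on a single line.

Answer: 1aadc13d3$a0

Derivation:
All 12 rotations (rotation i = S[i:]+S[:i]):
  rot[0] = a01aadc13d3$
  rot[1] = 01aadc13d3$a
  rot[2] = 1aadc13d3$a0
  rot[3] = aadc13d3$a01
  rot[4] = adc13d3$a01a
  rot[5] = dc13d3$a01aa
  rot[6] = c13d3$a01aad
  rot[7] = 13d3$a01aadc
  rot[8] = 3d3$a01aadc1
  rot[9] = d3$a01aadc13
  rot[10] = 3$a01aadc13d
  rot[11] = $a01aadc13d3
Sorted (with $ < everything):
  sorted[0] = $a01aadc13d3
  sorted[1] = 01aadc13d3$a
  sorted[2] = 13d3$a01aadc
  sorted[3] = 1aadc13d3$a0
  sorted[4] = 3$a01aadc13d
  sorted[5] = 3d3$a01aadc1
  sorted[6] = a01aadc13d3$
  sorted[7] = aadc13d3$a01
  sorted[8] = adc13d3$a01a
  sorted[9] = c13d3$a01aad
  sorted[10] = d3$a01aadc13
  sorted[11] = dc13d3$a01aa
sorted[3] = 1aadc13d3$a0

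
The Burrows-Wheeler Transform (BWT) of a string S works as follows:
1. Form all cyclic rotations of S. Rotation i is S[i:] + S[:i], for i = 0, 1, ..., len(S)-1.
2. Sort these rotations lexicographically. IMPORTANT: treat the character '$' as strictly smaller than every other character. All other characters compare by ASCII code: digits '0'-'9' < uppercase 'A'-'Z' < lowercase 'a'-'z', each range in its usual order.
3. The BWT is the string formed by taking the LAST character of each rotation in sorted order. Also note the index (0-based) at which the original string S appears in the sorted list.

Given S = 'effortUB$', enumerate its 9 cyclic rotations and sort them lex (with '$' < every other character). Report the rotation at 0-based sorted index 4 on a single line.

Answer: ffortUB$e

Derivation:
All 9 rotations (rotation i = S[i:]+S[:i]):
  rot[0] = effortUB$
  rot[1] = ffortUB$e
  rot[2] = fortUB$ef
  rot[3] = ortUB$eff
  rot[4] = rtUB$effo
  rot[5] = tUB$effor
  rot[6] = UB$effort
  rot[7] = B$effortU
  rot[8] = $effortUB
Sorted (with $ < everything):
  sorted[0] = $effortUB
  sorted[1] = B$effortU
  sorted[2] = UB$effort
  sorted[3] = effortUB$
  sorted[4] = ffortUB$e
  sorted[5] = fortUB$ef
  sorted[6] = ortUB$eff
  sorted[7] = rtUB$effo
  sorted[8] = tUB$effor
sorted[4] = ffortUB$e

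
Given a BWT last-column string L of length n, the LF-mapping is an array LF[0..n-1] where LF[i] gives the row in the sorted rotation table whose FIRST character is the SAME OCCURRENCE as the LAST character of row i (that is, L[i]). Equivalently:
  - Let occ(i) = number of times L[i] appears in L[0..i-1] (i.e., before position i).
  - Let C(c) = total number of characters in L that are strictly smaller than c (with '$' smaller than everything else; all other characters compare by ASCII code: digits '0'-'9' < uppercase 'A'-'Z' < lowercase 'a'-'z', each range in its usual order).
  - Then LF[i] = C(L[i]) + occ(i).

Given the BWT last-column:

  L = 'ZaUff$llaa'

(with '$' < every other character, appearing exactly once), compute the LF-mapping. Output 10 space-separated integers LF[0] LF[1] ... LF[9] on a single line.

Answer: 2 3 1 6 7 0 8 9 4 5

Derivation:
Char counts: '$':1, 'U':1, 'Z':1, 'a':3, 'f':2, 'l':2
C (first-col start): C('$')=0, C('U')=1, C('Z')=2, C('a')=3, C('f')=6, C('l')=8
L[0]='Z': occ=0, LF[0]=C('Z')+0=2+0=2
L[1]='a': occ=0, LF[1]=C('a')+0=3+0=3
L[2]='U': occ=0, LF[2]=C('U')+0=1+0=1
L[3]='f': occ=0, LF[3]=C('f')+0=6+0=6
L[4]='f': occ=1, LF[4]=C('f')+1=6+1=7
L[5]='$': occ=0, LF[5]=C('$')+0=0+0=0
L[6]='l': occ=0, LF[6]=C('l')+0=8+0=8
L[7]='l': occ=1, LF[7]=C('l')+1=8+1=9
L[8]='a': occ=1, LF[8]=C('a')+1=3+1=4
L[9]='a': occ=2, LF[9]=C('a')+2=3+2=5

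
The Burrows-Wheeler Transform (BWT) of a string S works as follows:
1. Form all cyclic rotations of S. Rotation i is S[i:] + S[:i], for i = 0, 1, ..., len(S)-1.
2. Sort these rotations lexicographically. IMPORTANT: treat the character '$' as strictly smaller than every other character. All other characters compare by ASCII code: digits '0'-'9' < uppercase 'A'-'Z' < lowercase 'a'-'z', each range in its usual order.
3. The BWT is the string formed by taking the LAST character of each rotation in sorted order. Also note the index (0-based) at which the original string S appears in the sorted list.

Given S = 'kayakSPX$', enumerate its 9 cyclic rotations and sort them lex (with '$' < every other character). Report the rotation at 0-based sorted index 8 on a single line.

Answer: yakSPX$ka

Derivation:
All 9 rotations (rotation i = S[i:]+S[:i]):
  rot[0] = kayakSPX$
  rot[1] = ayakSPX$k
  rot[2] = yakSPX$ka
  rot[3] = akSPX$kay
  rot[4] = kSPX$kaya
  rot[5] = SPX$kayak
  rot[6] = PX$kayakS
  rot[7] = X$kayakSP
  rot[8] = $kayakSPX
Sorted (with $ < everything):
  sorted[0] = $kayakSPX
  sorted[1] = PX$kayakS
  sorted[2] = SPX$kayak
  sorted[3] = X$kayakSP
  sorted[4] = akSPX$kay
  sorted[5] = ayakSPX$k
  sorted[6] = kSPX$kaya
  sorted[7] = kayakSPX$
  sorted[8] = yakSPX$ka
sorted[8] = yakSPX$ka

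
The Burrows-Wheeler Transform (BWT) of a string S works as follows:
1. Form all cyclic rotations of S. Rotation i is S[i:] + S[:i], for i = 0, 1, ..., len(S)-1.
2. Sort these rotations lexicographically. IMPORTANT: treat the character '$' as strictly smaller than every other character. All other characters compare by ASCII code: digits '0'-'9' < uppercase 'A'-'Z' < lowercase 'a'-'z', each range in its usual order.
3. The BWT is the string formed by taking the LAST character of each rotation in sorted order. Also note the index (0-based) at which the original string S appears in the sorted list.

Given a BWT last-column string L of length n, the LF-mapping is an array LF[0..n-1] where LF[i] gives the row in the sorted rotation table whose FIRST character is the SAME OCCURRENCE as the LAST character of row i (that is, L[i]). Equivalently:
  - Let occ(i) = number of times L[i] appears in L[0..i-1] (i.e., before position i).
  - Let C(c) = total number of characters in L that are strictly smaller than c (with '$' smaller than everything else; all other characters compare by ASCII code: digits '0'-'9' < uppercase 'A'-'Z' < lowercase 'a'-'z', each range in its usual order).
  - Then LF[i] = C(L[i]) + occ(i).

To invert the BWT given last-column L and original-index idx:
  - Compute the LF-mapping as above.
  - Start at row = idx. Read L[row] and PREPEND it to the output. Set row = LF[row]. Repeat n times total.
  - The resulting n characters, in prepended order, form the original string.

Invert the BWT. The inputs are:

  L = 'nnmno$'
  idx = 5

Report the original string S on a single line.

LF mapping: 2 3 1 4 5 0
Walk LF starting at row 5, prepending L[row]:
  step 1: row=5, L[5]='$', prepend. Next row=LF[5]=0
  step 2: row=0, L[0]='n', prepend. Next row=LF[0]=2
  step 3: row=2, L[2]='m', prepend. Next row=LF[2]=1
  step 4: row=1, L[1]='n', prepend. Next row=LF[1]=3
  step 5: row=3, L[3]='n', prepend. Next row=LF[3]=4
  step 6: row=4, L[4]='o', prepend. Next row=LF[4]=5
Reversed output: onnmn$

Answer: onnmn$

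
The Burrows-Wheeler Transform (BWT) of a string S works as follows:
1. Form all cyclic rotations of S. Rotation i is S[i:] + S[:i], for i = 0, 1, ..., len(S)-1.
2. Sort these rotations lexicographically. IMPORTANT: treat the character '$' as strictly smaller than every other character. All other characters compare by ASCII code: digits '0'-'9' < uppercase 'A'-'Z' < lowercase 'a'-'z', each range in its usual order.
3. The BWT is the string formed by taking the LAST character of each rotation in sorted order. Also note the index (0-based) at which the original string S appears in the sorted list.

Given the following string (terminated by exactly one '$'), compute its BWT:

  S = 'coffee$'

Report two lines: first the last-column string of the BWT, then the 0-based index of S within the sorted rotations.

All 7 rotations (rotation i = S[i:]+S[:i]):
  rot[0] = coffee$
  rot[1] = offee$c
  rot[2] = ffee$co
  rot[3] = fee$cof
  rot[4] = ee$coff
  rot[5] = e$coffe
  rot[6] = $coffee
Sorted (with $ < everything):
  sorted[0] = $coffee  (last char: 'e')
  sorted[1] = coffee$  (last char: '$')
  sorted[2] = e$coffe  (last char: 'e')
  sorted[3] = ee$coff  (last char: 'f')
  sorted[4] = fee$cof  (last char: 'f')
  sorted[5] = ffee$co  (last char: 'o')
  sorted[6] = offee$c  (last char: 'c')
Last column: e$effoc
Original string S is at sorted index 1

Answer: e$effoc
1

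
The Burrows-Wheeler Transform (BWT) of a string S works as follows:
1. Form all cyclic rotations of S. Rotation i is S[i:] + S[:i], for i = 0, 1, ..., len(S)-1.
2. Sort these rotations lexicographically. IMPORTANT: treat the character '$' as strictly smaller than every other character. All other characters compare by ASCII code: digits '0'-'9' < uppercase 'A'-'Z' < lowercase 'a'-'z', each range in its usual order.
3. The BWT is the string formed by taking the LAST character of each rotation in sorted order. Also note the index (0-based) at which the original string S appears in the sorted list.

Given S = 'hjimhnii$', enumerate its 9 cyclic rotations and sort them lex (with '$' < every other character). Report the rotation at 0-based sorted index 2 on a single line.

All 9 rotations (rotation i = S[i:]+S[:i]):
  rot[0] = hjimhnii$
  rot[1] = jimhnii$h
  rot[2] = imhnii$hj
  rot[3] = mhnii$hji
  rot[4] = hnii$hjim
  rot[5] = nii$hjimh
  rot[6] = ii$hjimhn
  rot[7] = i$hjimhni
  rot[8] = $hjimhnii
Sorted (with $ < everything):
  sorted[0] = $hjimhnii
  sorted[1] = hjimhnii$
  sorted[2] = hnii$hjim
  sorted[3] = i$hjimhni
  sorted[4] = ii$hjimhn
  sorted[5] = imhnii$hj
  sorted[6] = jimhnii$h
  sorted[7] = mhnii$hji
  sorted[8] = nii$hjimh
sorted[2] = hnii$hjim

Answer: hnii$hjim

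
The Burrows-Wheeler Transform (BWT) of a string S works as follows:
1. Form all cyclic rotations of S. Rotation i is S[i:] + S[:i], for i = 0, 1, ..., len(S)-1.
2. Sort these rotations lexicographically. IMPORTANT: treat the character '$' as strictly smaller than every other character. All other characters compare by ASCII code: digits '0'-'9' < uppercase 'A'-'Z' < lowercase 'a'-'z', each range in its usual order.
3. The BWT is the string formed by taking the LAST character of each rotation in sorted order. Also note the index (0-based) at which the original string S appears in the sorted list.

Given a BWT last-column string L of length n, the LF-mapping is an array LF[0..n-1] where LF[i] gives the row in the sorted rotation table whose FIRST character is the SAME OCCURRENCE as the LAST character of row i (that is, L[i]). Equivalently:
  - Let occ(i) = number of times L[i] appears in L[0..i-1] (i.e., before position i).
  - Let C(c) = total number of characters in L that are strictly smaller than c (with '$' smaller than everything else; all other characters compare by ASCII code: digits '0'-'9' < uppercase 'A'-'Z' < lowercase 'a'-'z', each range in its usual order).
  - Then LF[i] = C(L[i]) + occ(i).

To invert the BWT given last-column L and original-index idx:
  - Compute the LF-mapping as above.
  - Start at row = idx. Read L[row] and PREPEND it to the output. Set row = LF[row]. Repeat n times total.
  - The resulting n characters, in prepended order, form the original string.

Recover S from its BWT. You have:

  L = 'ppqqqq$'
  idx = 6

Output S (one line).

LF mapping: 1 2 3 4 5 6 0
Walk LF starting at row 6, prepending L[row]:
  step 1: row=6, L[6]='$', prepend. Next row=LF[6]=0
  step 2: row=0, L[0]='p', prepend. Next row=LF[0]=1
  step 3: row=1, L[1]='p', prepend. Next row=LF[1]=2
  step 4: row=2, L[2]='q', prepend. Next row=LF[2]=3
  step 5: row=3, L[3]='q', prepend. Next row=LF[3]=4
  step 6: row=4, L[4]='q', prepend. Next row=LF[4]=5
  step 7: row=5, L[5]='q', prepend. Next row=LF[5]=6
Reversed output: qqqqpp$

Answer: qqqqpp$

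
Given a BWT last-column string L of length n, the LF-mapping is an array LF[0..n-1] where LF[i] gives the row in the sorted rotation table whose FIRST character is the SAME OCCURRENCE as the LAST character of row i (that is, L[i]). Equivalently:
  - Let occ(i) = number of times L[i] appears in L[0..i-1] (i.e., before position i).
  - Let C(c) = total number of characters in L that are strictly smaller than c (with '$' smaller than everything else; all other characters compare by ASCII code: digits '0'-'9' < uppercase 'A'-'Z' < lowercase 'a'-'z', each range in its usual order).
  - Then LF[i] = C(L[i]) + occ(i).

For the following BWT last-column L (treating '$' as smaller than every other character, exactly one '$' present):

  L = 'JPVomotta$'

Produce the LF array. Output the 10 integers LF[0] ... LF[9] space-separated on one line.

Answer: 1 2 3 6 5 7 8 9 4 0

Derivation:
Char counts: '$':1, 'J':1, 'P':1, 'V':1, 'a':1, 'm':1, 'o':2, 't':2
C (first-col start): C('$')=0, C('J')=1, C('P')=2, C('V')=3, C('a')=4, C('m')=5, C('o')=6, C('t')=8
L[0]='J': occ=0, LF[0]=C('J')+0=1+0=1
L[1]='P': occ=0, LF[1]=C('P')+0=2+0=2
L[2]='V': occ=0, LF[2]=C('V')+0=3+0=3
L[3]='o': occ=0, LF[3]=C('o')+0=6+0=6
L[4]='m': occ=0, LF[4]=C('m')+0=5+0=5
L[5]='o': occ=1, LF[5]=C('o')+1=6+1=7
L[6]='t': occ=0, LF[6]=C('t')+0=8+0=8
L[7]='t': occ=1, LF[7]=C('t')+1=8+1=9
L[8]='a': occ=0, LF[8]=C('a')+0=4+0=4
L[9]='$': occ=0, LF[9]=C('$')+0=0+0=0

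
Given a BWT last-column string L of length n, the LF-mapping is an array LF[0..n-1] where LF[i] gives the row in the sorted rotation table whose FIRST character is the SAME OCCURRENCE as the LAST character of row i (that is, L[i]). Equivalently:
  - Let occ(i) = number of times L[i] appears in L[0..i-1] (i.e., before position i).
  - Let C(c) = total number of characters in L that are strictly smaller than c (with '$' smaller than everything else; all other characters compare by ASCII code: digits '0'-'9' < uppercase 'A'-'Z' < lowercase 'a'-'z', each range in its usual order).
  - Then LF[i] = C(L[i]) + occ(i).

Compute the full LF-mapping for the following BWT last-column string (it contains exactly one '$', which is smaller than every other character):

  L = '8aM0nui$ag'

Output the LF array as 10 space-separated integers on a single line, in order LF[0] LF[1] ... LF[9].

Char counts: '$':1, '0':1, '8':1, 'M':1, 'a':2, 'g':1, 'i':1, 'n':1, 'u':1
C (first-col start): C('$')=0, C('0')=1, C('8')=2, C('M')=3, C('a')=4, C('g')=6, C('i')=7, C('n')=8, C('u')=9
L[0]='8': occ=0, LF[0]=C('8')+0=2+0=2
L[1]='a': occ=0, LF[1]=C('a')+0=4+0=4
L[2]='M': occ=0, LF[2]=C('M')+0=3+0=3
L[3]='0': occ=0, LF[3]=C('0')+0=1+0=1
L[4]='n': occ=0, LF[4]=C('n')+0=8+0=8
L[5]='u': occ=0, LF[5]=C('u')+0=9+0=9
L[6]='i': occ=0, LF[6]=C('i')+0=7+0=7
L[7]='$': occ=0, LF[7]=C('$')+0=0+0=0
L[8]='a': occ=1, LF[8]=C('a')+1=4+1=5
L[9]='g': occ=0, LF[9]=C('g')+0=6+0=6

Answer: 2 4 3 1 8 9 7 0 5 6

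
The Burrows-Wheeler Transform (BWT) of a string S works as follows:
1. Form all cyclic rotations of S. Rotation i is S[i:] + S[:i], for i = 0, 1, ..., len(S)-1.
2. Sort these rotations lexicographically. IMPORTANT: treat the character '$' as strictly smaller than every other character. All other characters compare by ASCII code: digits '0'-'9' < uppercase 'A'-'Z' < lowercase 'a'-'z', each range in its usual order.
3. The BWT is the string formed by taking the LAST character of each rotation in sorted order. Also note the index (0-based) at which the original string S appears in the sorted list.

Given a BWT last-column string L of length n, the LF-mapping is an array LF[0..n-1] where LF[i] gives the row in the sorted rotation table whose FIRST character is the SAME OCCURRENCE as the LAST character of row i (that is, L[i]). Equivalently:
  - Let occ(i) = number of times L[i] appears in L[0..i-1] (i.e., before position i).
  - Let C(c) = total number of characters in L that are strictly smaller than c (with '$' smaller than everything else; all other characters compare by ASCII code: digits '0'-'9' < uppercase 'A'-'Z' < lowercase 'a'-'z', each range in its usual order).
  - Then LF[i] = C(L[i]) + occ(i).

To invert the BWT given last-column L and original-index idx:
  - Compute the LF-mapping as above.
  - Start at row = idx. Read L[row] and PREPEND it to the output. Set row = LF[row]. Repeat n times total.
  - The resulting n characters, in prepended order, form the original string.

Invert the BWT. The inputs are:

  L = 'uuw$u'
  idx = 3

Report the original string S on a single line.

LF mapping: 1 2 4 0 3
Walk LF starting at row 3, prepending L[row]:
  step 1: row=3, L[3]='$', prepend. Next row=LF[3]=0
  step 2: row=0, L[0]='u', prepend. Next row=LF[0]=1
  step 3: row=1, L[1]='u', prepend. Next row=LF[1]=2
  step 4: row=2, L[2]='w', prepend. Next row=LF[2]=4
  step 5: row=4, L[4]='u', prepend. Next row=LF[4]=3
Reversed output: uwuu$

Answer: uwuu$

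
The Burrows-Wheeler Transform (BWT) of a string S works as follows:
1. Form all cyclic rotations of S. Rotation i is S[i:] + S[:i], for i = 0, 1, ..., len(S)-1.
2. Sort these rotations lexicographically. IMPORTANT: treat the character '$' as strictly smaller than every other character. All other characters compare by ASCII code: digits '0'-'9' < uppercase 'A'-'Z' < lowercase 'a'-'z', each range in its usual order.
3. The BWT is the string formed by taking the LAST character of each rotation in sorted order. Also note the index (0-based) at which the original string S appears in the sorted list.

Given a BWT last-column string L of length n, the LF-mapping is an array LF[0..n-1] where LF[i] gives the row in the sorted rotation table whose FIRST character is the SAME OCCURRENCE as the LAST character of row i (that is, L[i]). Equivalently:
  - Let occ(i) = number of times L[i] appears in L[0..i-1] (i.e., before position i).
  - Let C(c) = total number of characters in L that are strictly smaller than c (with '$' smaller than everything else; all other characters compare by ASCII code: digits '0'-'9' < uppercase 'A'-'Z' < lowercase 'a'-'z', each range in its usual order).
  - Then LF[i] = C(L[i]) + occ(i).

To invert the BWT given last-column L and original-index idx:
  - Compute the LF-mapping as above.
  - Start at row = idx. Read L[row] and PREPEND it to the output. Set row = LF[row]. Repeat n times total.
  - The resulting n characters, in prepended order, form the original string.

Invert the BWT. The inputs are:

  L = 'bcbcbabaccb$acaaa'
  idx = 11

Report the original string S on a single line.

LF mapping: 7 12 8 13 9 1 10 2 14 15 11 0 3 16 4 5 6
Walk LF starting at row 11, prepending L[row]:
  step 1: row=11, L[11]='$', prepend. Next row=LF[11]=0
  step 2: row=0, L[0]='b', prepend. Next row=LF[0]=7
  step 3: row=7, L[7]='a', prepend. Next row=LF[7]=2
  step 4: row=2, L[2]='b', prepend. Next row=LF[2]=8
  step 5: row=8, L[8]='c', prepend. Next row=LF[8]=14
  step 6: row=14, L[14]='a', prepend. Next row=LF[14]=4
  step 7: row=4, L[4]='b', prepend. Next row=LF[4]=9
  step 8: row=9, L[9]='c', prepend. Next row=LF[9]=15
  step 9: row=15, L[15]='a', prepend. Next row=LF[15]=5
  step 10: row=5, L[5]='a', prepend. Next row=LF[5]=1
  step 11: row=1, L[1]='c', prepend. Next row=LF[1]=12
  step 12: row=12, L[12]='a', prepend. Next row=LF[12]=3
  step 13: row=3, L[3]='c', prepend. Next row=LF[3]=13
  step 14: row=13, L[13]='c', prepend. Next row=LF[13]=16
  step 15: row=16, L[16]='a', prepend. Next row=LF[16]=6
  step 16: row=6, L[6]='b', prepend. Next row=LF[6]=10
  step 17: row=10, L[10]='b', prepend. Next row=LF[10]=11
Reversed output: bbaccacaacbacbab$

Answer: bbaccacaacbacbab$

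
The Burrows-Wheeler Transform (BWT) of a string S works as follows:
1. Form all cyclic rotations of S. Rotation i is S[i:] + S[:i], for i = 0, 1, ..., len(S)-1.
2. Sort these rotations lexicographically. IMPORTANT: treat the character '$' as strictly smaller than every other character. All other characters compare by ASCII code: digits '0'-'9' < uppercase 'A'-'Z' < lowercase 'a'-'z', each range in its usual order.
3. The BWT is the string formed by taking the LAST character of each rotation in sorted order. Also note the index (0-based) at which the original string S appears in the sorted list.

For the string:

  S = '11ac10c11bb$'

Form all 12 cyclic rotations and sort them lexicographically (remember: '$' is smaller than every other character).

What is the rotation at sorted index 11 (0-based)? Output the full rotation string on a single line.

All 12 rotations (rotation i = S[i:]+S[:i]):
  rot[0] = 11ac10c11bb$
  rot[1] = 1ac10c11bb$1
  rot[2] = ac10c11bb$11
  rot[3] = c10c11bb$11a
  rot[4] = 10c11bb$11ac
  rot[5] = 0c11bb$11ac1
  rot[6] = c11bb$11ac10
  rot[7] = 11bb$11ac10c
  rot[8] = 1bb$11ac10c1
  rot[9] = bb$11ac10c11
  rot[10] = b$11ac10c11b
  rot[11] = $11ac10c11bb
Sorted (with $ < everything):
  sorted[0] = $11ac10c11bb
  sorted[1] = 0c11bb$11ac1
  sorted[2] = 10c11bb$11ac
  sorted[3] = 11ac10c11bb$
  sorted[4] = 11bb$11ac10c
  sorted[5] = 1ac10c11bb$1
  sorted[6] = 1bb$11ac10c1
  sorted[7] = ac10c11bb$11
  sorted[8] = b$11ac10c11b
  sorted[9] = bb$11ac10c11
  sorted[10] = c10c11bb$11a
  sorted[11] = c11bb$11ac10
sorted[11] = c11bb$11ac10

Answer: c11bb$11ac10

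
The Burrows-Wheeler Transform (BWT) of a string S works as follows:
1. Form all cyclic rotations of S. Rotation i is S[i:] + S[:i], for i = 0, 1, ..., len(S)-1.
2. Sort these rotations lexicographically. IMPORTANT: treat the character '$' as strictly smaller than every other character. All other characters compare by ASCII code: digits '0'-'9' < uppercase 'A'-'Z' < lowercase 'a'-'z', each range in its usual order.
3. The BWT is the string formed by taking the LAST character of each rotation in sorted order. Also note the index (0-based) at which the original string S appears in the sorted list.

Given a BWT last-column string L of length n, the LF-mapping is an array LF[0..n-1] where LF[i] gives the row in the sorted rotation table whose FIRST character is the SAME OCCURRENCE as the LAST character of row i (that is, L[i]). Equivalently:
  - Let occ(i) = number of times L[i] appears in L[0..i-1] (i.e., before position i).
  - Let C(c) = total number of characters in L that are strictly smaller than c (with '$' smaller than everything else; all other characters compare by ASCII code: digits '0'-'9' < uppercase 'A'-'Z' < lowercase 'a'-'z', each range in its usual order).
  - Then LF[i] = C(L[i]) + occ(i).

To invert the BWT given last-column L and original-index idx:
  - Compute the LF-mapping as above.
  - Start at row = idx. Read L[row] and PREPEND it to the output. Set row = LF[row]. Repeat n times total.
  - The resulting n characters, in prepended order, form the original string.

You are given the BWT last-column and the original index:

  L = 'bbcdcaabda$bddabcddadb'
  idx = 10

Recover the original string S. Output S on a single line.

LF mapping: 6 7 12 15 13 1 2 8 16 3 0 9 17 18 4 10 14 19 20 5 21 11
Walk LF starting at row 10, prepending L[row]:
  step 1: row=10, L[10]='$', prepend. Next row=LF[10]=0
  step 2: row=0, L[0]='b', prepend. Next row=LF[0]=6
  step 3: row=6, L[6]='a', prepend. Next row=LF[6]=2
  step 4: row=2, L[2]='c', prepend. Next row=LF[2]=12
  step 5: row=12, L[12]='d', prepend. Next row=LF[12]=17
  step 6: row=17, L[17]='d', prepend. Next row=LF[17]=19
  step 7: row=19, L[19]='a', prepend. Next row=LF[19]=5
  step 8: row=5, L[5]='a', prepend. Next row=LF[5]=1
  step 9: row=1, L[1]='b', prepend. Next row=LF[1]=7
  step 10: row=7, L[7]='b', prepend. Next row=LF[7]=8
  step 11: row=8, L[8]='d', prepend. Next row=LF[8]=16
  step 12: row=16, L[16]='c', prepend. Next row=LF[16]=14
  step 13: row=14, L[14]='a', prepend. Next row=LF[14]=4
  step 14: row=4, L[4]='c', prepend. Next row=LF[4]=13
  step 15: row=13, L[13]='d', prepend. Next row=LF[13]=18
  step 16: row=18, L[18]='d', prepend. Next row=LF[18]=20
  step 17: row=20, L[20]='d', prepend. Next row=LF[20]=21
  step 18: row=21, L[21]='b', prepend. Next row=LF[21]=11
  step 19: row=11, L[11]='b', prepend. Next row=LF[11]=9
  step 20: row=9, L[9]='a', prepend. Next row=LF[9]=3
  step 21: row=3, L[3]='d', prepend. Next row=LF[3]=15
  step 22: row=15, L[15]='b', prepend. Next row=LF[15]=10
Reversed output: bdabbdddcacdbbaaddcab$

Answer: bdabbdddcacdbbaaddcab$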